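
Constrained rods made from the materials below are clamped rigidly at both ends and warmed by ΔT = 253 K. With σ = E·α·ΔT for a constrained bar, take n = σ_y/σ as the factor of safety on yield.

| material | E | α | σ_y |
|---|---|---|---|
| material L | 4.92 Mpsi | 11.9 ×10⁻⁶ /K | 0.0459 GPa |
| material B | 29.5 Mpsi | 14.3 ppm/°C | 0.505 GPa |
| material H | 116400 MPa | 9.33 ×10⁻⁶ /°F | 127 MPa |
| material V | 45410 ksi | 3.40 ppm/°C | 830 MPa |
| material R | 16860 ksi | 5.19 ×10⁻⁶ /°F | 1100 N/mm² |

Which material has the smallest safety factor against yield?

material H

Per material, after unit conversion:
  material L: E = 33.92, α = 11.9, σ_y = 45.90 → σ = 102 MPa, n = 0.449
  material B: E = 203.4, α = 14.3, σ_y = 505.0 → σ = 736 MPa, n = 0.686
  material H: E = 116.4, α = 16.8, σ_y = 127.0 → σ = 495 MPa, n = 0.257
  material V: E = 313.1, α = 3.40, σ_y = 830.0 → σ = 269 MPa, n = 3.08
  material R: E = 116.2, α = 9.34, σ_y = 1100 → σ = 275 MPa, n = 4.00
Material H has the lowest safety factor, n = 0.257.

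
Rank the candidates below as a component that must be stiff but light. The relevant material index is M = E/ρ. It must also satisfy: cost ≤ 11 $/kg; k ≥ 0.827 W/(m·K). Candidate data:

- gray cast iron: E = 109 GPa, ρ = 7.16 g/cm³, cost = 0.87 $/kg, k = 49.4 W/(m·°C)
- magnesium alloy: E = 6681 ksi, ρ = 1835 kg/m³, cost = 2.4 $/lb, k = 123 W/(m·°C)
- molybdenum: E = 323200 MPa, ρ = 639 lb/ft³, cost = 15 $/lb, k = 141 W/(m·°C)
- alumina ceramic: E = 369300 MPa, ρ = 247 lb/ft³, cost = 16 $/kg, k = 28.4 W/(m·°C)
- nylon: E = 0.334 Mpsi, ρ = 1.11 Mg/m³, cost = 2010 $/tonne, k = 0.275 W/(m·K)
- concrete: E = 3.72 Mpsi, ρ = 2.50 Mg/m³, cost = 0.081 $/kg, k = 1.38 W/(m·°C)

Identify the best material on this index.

magnesium alloy

Screen on constraints: cost ≤ 11 $/kg; k ≥ 0.827 W/(m·K). Survivors: gray cast iron, magnesium alloy, concrete.
After converting to SI:
  gray cast iron: E = 109.0 GPa, ρ = 7160 kg/m³
  magnesium alloy: E = 46.06 GPa, ρ = 1835 kg/m³
  concrete: E = 25.65 GPa, ρ = 2500 kg/m³
  magnesium alloy: M = 25.1 MN·m/kg
  gray cast iron: M = 15.2 MN·m/kg
  concrete: M = 10.3 MN·m/kg
Highest index: magnesium alloy.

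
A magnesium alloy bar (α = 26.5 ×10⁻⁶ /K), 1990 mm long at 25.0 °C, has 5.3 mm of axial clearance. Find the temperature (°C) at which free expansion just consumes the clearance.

α·L₀·ΔT = 5.3 mm ⇒ ΔT = 5.3 / (26.5×10⁻⁶ × 1990.0) = 100.5 K.
T = 25.0 + 100.5 = 125.5 °C.

126 °C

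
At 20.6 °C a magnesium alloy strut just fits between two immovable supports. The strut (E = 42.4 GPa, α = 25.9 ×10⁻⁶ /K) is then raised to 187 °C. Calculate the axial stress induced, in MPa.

183 MPa

ΔT = 166.4 K. Constrained thermal stress σ = E·α·ΔT = 42.40×10³ MPa × 25.9×10⁻⁶ × 166.4 = 183 MPa (compressive).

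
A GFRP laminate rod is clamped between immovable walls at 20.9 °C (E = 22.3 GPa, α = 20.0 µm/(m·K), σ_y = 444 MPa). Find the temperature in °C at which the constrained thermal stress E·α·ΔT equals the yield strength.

E·α·ΔT = 444.0 MPa ⇒ ΔT = 444.0 / (22.30×10³ × 20.0×10⁻⁶) = 995.5 K.
T = 20.9 + 995.5 = 1016 °C.

1020 °C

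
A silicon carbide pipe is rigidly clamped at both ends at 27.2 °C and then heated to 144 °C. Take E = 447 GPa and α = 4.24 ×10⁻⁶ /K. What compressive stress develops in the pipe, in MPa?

221 MPa

ΔT = 116.8 K. Constrained thermal stress σ = E·α·ΔT = 447.0×10³ MPa × 4.24×10⁻⁶ × 116.8 = 221 MPa (compressive).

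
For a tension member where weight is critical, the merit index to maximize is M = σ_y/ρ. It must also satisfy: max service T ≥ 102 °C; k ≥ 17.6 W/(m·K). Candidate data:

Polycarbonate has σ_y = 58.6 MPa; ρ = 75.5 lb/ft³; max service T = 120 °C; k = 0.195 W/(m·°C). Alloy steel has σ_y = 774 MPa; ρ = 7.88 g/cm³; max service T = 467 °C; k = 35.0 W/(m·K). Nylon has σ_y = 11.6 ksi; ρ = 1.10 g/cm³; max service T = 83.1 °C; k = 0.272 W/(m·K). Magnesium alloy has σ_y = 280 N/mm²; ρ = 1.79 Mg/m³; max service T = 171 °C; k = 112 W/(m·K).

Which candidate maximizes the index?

magnesium alloy

Screen on constraints: max service T ≥ 102 °C; k ≥ 17.6 W/(m·K). Survivors: alloy steel, magnesium alloy.
Putting every candidate on a common basis:
  alloy steel: σ_y = 774.0 MPa, ρ = 7880 kg/m³
  magnesium alloy: σ_y = 280.0 MPa, ρ = 1790 kg/m³
  magnesium alloy: M = 156 kN·m/kg
  alloy steel: M = 98.2 kN·m/kg
Magnesium alloy ranks first.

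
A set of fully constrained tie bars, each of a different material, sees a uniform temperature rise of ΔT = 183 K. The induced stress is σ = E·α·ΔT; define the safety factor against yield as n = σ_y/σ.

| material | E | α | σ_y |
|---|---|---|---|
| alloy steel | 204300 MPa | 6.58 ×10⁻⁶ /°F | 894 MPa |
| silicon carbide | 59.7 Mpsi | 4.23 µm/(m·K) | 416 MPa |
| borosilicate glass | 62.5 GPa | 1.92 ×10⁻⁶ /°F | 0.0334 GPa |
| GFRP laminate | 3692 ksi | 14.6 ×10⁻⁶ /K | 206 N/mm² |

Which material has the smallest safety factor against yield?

Converting E to GPa, α to ×10⁻⁶/K, σ_y to MPa, then σ and n for each:
  alloy steel: E = 204.3, α = 11.8, σ_y = 894.0 → σ = 443 MPa, n = 2.02
  silicon carbide: E = 411.6, α = 4.23, σ_y = 416.0 → σ = 319 MPa, n = 1.31
  borosilicate glass: E = 62.50, α = 3.46, σ_y = 33.40 → σ = 39.5 MPa, n = 0.845
  GFRP laminate: E = 25.46, α = 14.6, σ_y = 206.0 → σ = 68.0 MPa, n = 3.03
Borosilicate glass has the lowest safety factor, n = 0.845.

borosilicate glass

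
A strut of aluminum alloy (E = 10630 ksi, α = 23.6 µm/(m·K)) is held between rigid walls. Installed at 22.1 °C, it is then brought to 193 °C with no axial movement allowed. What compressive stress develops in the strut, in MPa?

E = 10630 ksi = 73.29 GPa.
ΔT = 170.9 K. Constrained thermal stress σ = E·α·ΔT = 73.29×10³ MPa × 23.6×10⁻⁶ × 170.9 = 296 MPa (compressive).

296 MPa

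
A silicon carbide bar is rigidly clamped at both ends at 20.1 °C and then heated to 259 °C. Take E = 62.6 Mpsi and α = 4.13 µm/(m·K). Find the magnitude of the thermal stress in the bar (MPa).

426 MPa

E = 62.6 Mpsi = 431.6 GPa.
ΔT = 238.9 K. Constrained thermal stress σ = E·α·ΔT = 431.6×10³ MPa × 4.13×10⁻⁶ × 238.9 = 426 MPa (compressive).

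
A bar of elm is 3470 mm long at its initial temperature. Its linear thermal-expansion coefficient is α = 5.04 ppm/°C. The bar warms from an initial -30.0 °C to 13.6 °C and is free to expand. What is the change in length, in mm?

0.763 mm

ΔT = 13.6 − (-30.0) = 43.60 K.
ΔL = α·L₀·ΔT = 5.04×10⁻⁶ × 3470 mm × 43.60 K = 0.763 mm.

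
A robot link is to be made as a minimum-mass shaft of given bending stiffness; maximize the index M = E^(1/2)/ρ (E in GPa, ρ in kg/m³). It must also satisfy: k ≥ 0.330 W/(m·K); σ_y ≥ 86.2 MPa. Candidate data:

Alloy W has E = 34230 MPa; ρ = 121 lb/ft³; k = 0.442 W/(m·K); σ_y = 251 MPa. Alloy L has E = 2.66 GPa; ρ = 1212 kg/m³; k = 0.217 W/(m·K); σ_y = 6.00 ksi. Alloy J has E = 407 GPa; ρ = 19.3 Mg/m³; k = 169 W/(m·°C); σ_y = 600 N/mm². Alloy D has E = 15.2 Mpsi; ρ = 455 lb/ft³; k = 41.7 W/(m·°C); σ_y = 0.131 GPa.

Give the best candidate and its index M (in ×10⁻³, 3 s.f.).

Screen on constraints: k ≥ 0.330 W/(m·K); σ_y ≥ 86.2 MPa. Survivors: alloy W, alloy J, alloy D.
After converting to SI:
  alloy W: E = 34.23 GPa, ρ = 1938 kg/m³
  alloy J: E = 407.0 GPa, ρ = 19300 kg/m³
  alloy D: E = 104.8 GPa, ρ = 7288 kg/m³
  alloy W: M = 3.02×10⁻³
  alloy D: M = 1.40×10⁻³
  alloy J: M = 1.05×10⁻³
Highest index: alloy W.

alloy W, M = 3.02×10⁻³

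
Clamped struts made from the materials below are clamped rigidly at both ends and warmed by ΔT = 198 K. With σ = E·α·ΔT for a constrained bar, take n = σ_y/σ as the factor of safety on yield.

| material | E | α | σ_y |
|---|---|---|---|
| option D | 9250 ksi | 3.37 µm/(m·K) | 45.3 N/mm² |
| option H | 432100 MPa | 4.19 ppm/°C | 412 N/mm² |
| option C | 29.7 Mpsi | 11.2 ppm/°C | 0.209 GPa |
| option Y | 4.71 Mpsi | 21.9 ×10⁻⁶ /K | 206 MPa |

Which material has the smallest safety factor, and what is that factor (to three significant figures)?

option C, n = 0.460

Converting E to GPa, α to ×10⁻⁶/K, σ_y to MPa, then σ and n for each:
  option D: E = 63.78, α = 3.37, σ_y = 45.30 → σ = 42.6 MPa, n = 1.06
  option H: E = 432.1, α = 4.19, σ_y = 412.0 → σ = 358 MPa, n = 1.15
  option C: E = 204.8, α = 11.2, σ_y = 209.0 → σ = 454 MPa, n = 0.460
  option Y: E = 32.47, α = 21.9, σ_y = 206.0 → σ = 141 MPa, n = 1.46
Smallest n: option C with n = 0.460.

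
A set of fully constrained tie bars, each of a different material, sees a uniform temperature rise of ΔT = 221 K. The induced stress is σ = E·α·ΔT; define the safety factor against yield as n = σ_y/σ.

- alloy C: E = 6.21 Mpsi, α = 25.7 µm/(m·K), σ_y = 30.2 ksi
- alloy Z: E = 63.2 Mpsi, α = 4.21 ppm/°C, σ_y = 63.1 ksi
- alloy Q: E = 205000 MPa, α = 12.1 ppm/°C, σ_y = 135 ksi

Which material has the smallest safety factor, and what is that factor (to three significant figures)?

Per material, after unit conversion:
  alloy C: E = 42.82, α = 25.7, σ_y = 208.2 → σ = 243 MPa, n = 0.856
  alloy Z: E = 435.7, α = 4.21, σ_y = 435.1 → σ = 405 MPa, n = 1.07
  alloy Q: E = 205.0, α = 12.1, σ_y = 930.8 → σ = 548 MPa, n = 1.70
Alloy C has the lowest safety factor, n = 0.856.

alloy C, n = 0.856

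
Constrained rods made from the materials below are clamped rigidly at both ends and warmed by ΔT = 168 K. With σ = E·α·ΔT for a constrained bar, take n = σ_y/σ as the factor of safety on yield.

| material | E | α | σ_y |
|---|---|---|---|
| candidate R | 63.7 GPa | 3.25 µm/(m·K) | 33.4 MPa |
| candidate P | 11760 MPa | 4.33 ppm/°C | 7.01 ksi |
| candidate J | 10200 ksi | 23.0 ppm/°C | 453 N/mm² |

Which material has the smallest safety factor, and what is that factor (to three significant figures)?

In consistent units (E in GPa, α in ×10⁻⁶/K, σ_y in MPa):
  candidate R: E = 63.70, α = 3.25, σ_y = 33.40 → σ = 34.8 MPa, n = 0.960
  candidate P: E = 11.76, α = 4.33, σ_y = 48.33 → σ = 8.55 MPa, n = 5.65
  candidate J: E = 70.33, α = 23.0, σ_y = 453.0 → σ = 272 MPa, n = 1.67
Smallest n: candidate R with n = 0.960.

candidate R, n = 0.960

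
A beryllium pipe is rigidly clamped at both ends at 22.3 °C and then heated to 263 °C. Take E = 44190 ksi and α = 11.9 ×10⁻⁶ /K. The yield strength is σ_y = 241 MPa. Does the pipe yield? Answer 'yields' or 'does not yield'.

E = 44190 ksi = 304.7 GPa.
ΔT = 240.7 K. Constrained thermal stress σ = E·α·ΔT = 304.7×10³ MPa × 11.9×10⁻⁶ × 240.7 = 873 MPa (compressive).
Compare to σ_y = 241 MPa: σ ≥ σ_y, so it yields.

yields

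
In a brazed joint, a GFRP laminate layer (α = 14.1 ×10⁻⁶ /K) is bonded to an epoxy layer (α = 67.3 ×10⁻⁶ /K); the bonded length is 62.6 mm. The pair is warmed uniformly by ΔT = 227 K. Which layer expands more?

epoxy

α(GFRP laminate) = 14.1×10⁻⁶/K vs α(epoxy) = 67.3×10⁻⁶/K.
Higher α expands more for the same ΔT: epoxy.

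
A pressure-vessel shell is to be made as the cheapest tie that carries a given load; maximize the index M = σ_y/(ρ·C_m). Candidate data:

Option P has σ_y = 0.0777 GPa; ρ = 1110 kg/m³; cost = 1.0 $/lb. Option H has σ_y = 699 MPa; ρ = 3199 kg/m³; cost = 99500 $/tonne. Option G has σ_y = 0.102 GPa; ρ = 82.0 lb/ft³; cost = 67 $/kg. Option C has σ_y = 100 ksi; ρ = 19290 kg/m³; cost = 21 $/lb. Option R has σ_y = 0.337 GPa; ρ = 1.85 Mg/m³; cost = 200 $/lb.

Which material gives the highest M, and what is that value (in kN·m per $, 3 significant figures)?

In SI units:
  option P: σ_y = 77.70 MPa, ρ = 1110 kg/m³, cost = 2.205 $/kg
  option H: σ_y = 699.0 MPa, ρ = 3199 kg/m³, cost = 99.50 $/kg
  option G: σ_y = 102.0 MPa, ρ = 1314 kg/m³, cost = 67.00 $/kg
  option C: σ_y = 689.5 MPa, ρ = 19290 kg/m³, cost = 46.30 $/kg
  option R: σ_y = 337.0 MPa, ρ = 1850 kg/m³, cost = 440.9 $/kg
  option P: M = 31.8 kN·m per $
  option H: M = 2.20 kN·m per $
  option G: M = 1.16 kN·m per $
  option C: M = 0.772 kN·m per $
  option R: M = 0.413 kN·m per $
Option P ranks first.

option P, M = 31.8 kN·m per $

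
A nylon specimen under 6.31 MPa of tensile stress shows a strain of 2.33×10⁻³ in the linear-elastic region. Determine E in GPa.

2.71 GPa

E = σ/ε = 6.31 MPa / 2.33×10⁻³ = 2708 MPa = 2.71 GPa.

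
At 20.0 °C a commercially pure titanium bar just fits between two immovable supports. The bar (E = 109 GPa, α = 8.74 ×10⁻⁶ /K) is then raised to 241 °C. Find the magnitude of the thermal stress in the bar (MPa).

ΔT = 221.0 K. Constrained thermal stress σ = E·α·ΔT = 109.0×10³ MPa × 8.74×10⁻⁶ × 221.0 = 211 MPa (compressive).

211 MPa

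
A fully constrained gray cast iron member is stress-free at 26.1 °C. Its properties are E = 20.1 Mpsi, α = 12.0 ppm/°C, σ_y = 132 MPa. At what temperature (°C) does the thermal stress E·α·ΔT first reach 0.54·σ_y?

E = 20.1 Mpsi = 138.6 GPa.
E·α·ΔT = 71.28 MPa ⇒ ΔT = 71.28 / (138.6×10³ × 12.0×10⁻⁶) = 42.86 K.
T = 26.1 + 42.86 = 68.96 °C.

69.0 °C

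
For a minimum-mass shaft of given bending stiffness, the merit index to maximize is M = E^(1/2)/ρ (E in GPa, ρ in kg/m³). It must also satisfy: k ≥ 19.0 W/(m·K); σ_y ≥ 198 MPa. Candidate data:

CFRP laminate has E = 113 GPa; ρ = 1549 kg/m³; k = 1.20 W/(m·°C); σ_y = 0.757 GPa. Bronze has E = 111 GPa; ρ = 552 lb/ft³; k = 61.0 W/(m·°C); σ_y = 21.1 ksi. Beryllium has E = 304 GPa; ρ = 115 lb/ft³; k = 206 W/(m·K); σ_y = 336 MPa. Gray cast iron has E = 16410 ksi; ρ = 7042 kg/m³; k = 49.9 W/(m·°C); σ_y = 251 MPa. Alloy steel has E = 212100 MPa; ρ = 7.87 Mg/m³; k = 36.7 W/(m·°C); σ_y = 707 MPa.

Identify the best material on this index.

beryllium

Screen on constraints: k ≥ 19.0 W/(m·K); σ_y ≥ 198 MPa. Survivors: beryllium, gray cast iron, alloy steel.
In SI units:
  beryllium: E = 304.0 GPa, ρ = 1842 kg/m³
  gray cast iron: E = 113.1 GPa, ρ = 7042 kg/m³
  alloy steel: E = 212.1 GPa, ρ = 7870 kg/m³
  beryllium: M = 9.46×10⁻³
  alloy steel: M = 1.85×10⁻³
  gray cast iron: M = 1.51×10⁻³
Highest index: beryllium.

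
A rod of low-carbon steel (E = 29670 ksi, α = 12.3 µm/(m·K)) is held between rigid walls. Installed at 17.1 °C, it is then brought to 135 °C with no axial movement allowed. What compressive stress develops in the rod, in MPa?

297 MPa

E = 29670 ksi = 204.6 GPa.
ΔT = 117.9 K. Constrained thermal stress σ = E·α·ΔT = 204.6×10³ MPa × 12.3×10⁻⁶ × 117.9 = 297 MPa (compressive).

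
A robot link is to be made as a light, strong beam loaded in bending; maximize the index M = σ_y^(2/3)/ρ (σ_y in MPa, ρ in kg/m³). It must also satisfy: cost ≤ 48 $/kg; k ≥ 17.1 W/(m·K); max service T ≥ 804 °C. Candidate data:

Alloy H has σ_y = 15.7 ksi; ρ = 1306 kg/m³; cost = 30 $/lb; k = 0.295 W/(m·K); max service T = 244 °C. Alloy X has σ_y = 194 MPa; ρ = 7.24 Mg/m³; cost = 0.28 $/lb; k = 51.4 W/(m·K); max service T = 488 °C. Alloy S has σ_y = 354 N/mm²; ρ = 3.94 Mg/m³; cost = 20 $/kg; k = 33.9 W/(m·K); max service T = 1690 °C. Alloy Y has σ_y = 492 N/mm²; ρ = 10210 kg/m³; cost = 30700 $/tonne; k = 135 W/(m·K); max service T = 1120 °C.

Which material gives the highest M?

Screen on constraints: cost ≤ 48 $/kg; k ≥ 17.1 W/(m·K); max service T ≥ 804 °C. Survivors: alloy S, alloy Y.
In SI units:
  alloy S: σ_y = 354.0 MPa, ρ = 3940 kg/m³
  alloy Y: σ_y = 492.0 MPa, ρ = 10210 kg/m³
  alloy S: M = 12.7×10⁻³
  alloy Y: M = 6.10×10⁻³
Alloy S has the largest M.

alloy S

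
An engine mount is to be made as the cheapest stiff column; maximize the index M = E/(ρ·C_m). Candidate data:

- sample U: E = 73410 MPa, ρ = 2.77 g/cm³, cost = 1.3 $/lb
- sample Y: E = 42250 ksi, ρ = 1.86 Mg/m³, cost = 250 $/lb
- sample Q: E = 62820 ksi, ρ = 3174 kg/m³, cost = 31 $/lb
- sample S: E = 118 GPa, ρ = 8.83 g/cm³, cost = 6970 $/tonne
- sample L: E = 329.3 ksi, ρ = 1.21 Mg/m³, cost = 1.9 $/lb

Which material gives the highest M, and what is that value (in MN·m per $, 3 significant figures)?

Normalizing units and computing the index:
  sample U: E = 73.41 GPa, ρ = 2770 kg/m³, cost = 2.866 $/kg
  sample Y: E = 291.3 GPa, ρ = 1860 kg/m³, cost = 551.1 $/kg
  sample Q: E = 433.1 GPa, ρ = 3174 kg/m³, cost = 68.34 $/kg
  sample S: E = 118.0 GPa, ρ = 8830 kg/m³, cost = 6.970 $/kg
  sample L: E = 2.270 GPa, ρ = 1210 kg/m³, cost = 4.189 $/kg
  sample U: M = 9.25 MN·m per $
  sample Q: M = 2.00 MN·m per $
  sample S: M = 1.92 MN·m per $
  sample L: M = 0.448 MN·m per $
  sample Y: M = 0.284 MN·m per $
Sample U has the largest M.

sample U, M = 9.25 MN·m per $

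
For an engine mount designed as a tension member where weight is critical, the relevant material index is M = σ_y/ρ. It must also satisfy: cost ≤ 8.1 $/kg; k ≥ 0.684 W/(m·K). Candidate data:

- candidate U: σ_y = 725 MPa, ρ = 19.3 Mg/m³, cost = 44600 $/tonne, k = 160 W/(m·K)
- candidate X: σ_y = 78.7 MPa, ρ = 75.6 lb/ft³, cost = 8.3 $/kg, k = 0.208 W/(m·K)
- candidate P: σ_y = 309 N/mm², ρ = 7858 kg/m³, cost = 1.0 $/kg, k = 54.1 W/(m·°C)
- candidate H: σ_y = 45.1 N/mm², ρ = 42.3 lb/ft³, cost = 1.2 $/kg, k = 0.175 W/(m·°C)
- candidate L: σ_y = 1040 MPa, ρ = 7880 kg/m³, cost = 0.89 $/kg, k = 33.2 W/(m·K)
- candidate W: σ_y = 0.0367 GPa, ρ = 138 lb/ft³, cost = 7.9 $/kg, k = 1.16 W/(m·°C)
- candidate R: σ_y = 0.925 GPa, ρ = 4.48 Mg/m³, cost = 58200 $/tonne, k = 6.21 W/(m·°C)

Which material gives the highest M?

Screen on constraints: cost ≤ 8.1 $/kg; k ≥ 0.684 W/(m·K). Survivors: candidate P, candidate L, candidate W.
After converting to SI:
  candidate P: σ_y = 309.0 MPa, ρ = 7858 kg/m³
  candidate L: σ_y = 1040 MPa, ρ = 7880 kg/m³
  candidate W: σ_y = 36.70 MPa, ρ = 2211 kg/m³
  candidate L: M = 132 kN·m/kg
  candidate P: M = 39.3 kN·m/kg
  candidate W: M = 16.6 kN·m/kg
Candidate L ranks first.

candidate L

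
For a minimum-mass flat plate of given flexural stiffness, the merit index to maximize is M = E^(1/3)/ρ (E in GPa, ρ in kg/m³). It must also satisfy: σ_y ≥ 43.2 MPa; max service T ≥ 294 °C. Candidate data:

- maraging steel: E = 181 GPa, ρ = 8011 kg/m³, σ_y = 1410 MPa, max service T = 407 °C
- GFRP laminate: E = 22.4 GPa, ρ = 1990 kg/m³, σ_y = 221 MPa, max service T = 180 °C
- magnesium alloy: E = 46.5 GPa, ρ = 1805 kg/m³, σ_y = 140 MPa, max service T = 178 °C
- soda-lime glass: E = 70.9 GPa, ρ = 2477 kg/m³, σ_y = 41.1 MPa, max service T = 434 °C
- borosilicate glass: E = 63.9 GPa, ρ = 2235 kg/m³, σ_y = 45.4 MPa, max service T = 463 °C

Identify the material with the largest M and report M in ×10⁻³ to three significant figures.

borosilicate glass, M = 1.79×10⁻³

Screen on constraints: σ_y ≥ 43.2 MPa; max service T ≥ 294 °C. Survivors: maraging steel, borosilicate glass.
Per-candidate index values:
  borosilicate glass: M = 1.79×10⁻³
  maraging steel: M = 0.706×10⁻³
The maximum is for borosilicate glass.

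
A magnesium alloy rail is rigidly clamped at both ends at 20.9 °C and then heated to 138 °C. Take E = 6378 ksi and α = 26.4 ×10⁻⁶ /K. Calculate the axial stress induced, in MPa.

136 MPa

E = 6378 ksi = 43.97 GPa.
ΔT = 117.1 K. Constrained thermal stress σ = E·α·ΔT = 43.97×10³ MPa × 26.4×10⁻⁶ × 117.1 = 136 MPa (compressive).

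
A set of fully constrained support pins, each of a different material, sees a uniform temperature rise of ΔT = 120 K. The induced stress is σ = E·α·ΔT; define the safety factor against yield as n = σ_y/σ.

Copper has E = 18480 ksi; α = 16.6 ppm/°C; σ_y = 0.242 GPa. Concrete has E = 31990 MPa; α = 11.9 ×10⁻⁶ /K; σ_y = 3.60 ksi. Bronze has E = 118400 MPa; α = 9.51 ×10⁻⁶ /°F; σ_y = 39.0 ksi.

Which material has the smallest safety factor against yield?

concrete

With everything in SI (GPa, ×10⁻⁶/K, MPa):
  copper: E = 127.4, α = 16.6, σ_y = 242.0 → σ = 254 MPa, n = 0.953
  concrete: E = 31.99, α = 11.9, σ_y = 24.82 → σ = 45.7 MPa, n = 0.543
  bronze: E = 118.4, α = 17.1, σ_y = 268.9 → σ = 243 MPa, n = 1.11
The minimum is concrete at n = 0.543.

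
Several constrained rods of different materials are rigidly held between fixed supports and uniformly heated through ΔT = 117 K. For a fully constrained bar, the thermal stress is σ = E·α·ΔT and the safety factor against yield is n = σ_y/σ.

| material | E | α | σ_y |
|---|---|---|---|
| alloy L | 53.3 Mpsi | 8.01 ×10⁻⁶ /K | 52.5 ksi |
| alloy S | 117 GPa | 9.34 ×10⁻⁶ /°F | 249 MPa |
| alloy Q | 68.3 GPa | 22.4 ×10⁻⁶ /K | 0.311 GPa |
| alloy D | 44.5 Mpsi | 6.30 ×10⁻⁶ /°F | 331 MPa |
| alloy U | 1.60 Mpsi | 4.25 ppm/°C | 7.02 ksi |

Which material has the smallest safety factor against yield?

alloy D

Per material, after unit conversion:
  alloy L: E = 367.5, α = 8.01, σ_y = 362.0 → σ = 344 MPa, n = 1.05
  alloy S: E = 117.0, α = 16.8, σ_y = 249.0 → σ = 230 MPa, n = 1.08
  alloy Q: E = 68.30, α = 22.4, σ_y = 311.0 → σ = 179 MPa, n = 1.74
  alloy D: E = 306.8, α = 11.3, σ_y = 331.0 → σ = 407 MPa, n = 0.813
  alloy U: E = 11.03, α = 4.25, σ_y = 48.40 → σ = 5.49 MPa, n = 8.82
Smallest n: alloy D with n = 0.813.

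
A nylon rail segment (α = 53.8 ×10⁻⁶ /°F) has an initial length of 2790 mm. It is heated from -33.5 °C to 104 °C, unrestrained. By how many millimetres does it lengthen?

Convert α: 53.8×10⁻⁶/°F × (9/5) = 96.8×10⁻⁶/K.
ΔT = 104 − (-33.5) = 137.5 K.
ΔL = α·L₀·ΔT = 96.8×10⁻⁶ × 2790 mm × 137.5 K = 37.2 mm.

37.2 mm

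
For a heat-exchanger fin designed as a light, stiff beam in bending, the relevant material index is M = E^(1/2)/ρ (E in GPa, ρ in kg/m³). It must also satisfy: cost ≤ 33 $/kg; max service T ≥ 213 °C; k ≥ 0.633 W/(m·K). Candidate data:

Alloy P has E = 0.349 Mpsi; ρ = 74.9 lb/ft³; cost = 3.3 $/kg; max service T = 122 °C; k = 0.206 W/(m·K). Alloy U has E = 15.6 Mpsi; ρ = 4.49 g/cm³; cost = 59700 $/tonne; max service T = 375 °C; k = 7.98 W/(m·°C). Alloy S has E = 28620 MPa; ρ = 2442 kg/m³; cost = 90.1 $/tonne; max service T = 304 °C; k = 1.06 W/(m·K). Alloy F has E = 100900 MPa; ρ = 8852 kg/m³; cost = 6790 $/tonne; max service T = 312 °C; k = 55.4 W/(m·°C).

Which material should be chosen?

Screen on constraints: cost ≤ 33 $/kg; max service T ≥ 213 °C; k ≥ 0.633 W/(m·K). Survivors: alloy S, alloy F.
Putting every candidate on a common basis:
  alloy S: E = 28.62 GPa, ρ = 2442 kg/m³
  alloy F: E = 100.9 GPa, ρ = 8852 kg/m³
  alloy S: M = 2.19×10⁻³
  alloy F: M = 1.13×10⁻³
Highest index: alloy S.

alloy S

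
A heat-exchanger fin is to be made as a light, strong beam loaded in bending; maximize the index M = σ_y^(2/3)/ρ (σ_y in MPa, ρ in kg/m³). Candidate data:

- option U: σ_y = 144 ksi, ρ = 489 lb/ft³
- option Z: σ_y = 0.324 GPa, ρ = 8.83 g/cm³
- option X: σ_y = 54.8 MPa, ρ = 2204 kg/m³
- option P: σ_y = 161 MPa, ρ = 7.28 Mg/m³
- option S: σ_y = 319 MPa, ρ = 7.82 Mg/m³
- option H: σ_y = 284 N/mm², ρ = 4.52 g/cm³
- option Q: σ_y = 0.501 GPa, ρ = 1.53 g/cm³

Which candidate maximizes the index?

Putting every candidate on a common basis:
  option U: σ_y = 992.8 MPa, ρ = 7833 kg/m³
  option Z: σ_y = 324.0 MPa, ρ = 8830 kg/m³
  option X: σ_y = 54.80 MPa, ρ = 2204 kg/m³
  option P: σ_y = 161.0 MPa, ρ = 7280 kg/m³
  option S: σ_y = 319.0 MPa, ρ = 7820 kg/m³
  option H: σ_y = 284.0 MPa, ρ = 4520 kg/m³
  option Q: σ_y = 501.0 MPa, ρ = 1530 kg/m³
  option Q: M = 41.2×10⁻³
  option U: M = 12.7×10⁻³
  option H: M = 9.56×10⁻³
  option X: M = 6.55×10⁻³
  option S: M = 5.97×10⁻³
  option Z: M = 5.34×10⁻³
  option P: M = 4.07×10⁻³
Option Q has the largest M.

option Q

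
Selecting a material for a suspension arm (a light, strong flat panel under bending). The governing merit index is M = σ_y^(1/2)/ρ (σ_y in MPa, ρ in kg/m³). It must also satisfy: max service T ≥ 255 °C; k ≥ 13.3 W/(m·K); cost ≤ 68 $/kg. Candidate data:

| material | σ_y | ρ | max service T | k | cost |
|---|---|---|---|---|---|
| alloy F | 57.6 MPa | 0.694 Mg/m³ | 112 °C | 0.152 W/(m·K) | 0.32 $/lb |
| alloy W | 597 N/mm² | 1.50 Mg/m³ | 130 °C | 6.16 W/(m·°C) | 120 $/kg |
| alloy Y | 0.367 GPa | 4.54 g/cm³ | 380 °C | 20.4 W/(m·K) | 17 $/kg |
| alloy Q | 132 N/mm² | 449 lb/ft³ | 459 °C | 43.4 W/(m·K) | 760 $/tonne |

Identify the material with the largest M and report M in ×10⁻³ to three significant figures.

Screen on constraints: max service T ≥ 255 °C; k ≥ 13.3 W/(m·K); cost ≤ 68 $/kg. Survivors: alloy Y, alloy Q.
Normalizing units and computing the index:
  alloy Y: σ_y = 367.0 MPa, ρ = 4540 kg/m³
  alloy Q: σ_y = 132.0 MPa, ρ = 7192 kg/m³
  alloy Y: M = 4.22×10⁻³
  alloy Q: M = 1.60×10⁻³
The maximum is for alloy Y.

alloy Y, M = 4.22×10⁻³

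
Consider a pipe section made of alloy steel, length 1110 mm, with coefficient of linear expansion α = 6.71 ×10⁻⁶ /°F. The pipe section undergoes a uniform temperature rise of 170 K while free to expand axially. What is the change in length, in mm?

2.28 mm

Convert α: 6.71×10⁻⁶/°F × (9/5) = 12.1×10⁻⁶/K.
ΔL = α·L₀·ΔT = 12.1×10⁻⁶ × 1110 mm × 170.0 K = 2.28 mm.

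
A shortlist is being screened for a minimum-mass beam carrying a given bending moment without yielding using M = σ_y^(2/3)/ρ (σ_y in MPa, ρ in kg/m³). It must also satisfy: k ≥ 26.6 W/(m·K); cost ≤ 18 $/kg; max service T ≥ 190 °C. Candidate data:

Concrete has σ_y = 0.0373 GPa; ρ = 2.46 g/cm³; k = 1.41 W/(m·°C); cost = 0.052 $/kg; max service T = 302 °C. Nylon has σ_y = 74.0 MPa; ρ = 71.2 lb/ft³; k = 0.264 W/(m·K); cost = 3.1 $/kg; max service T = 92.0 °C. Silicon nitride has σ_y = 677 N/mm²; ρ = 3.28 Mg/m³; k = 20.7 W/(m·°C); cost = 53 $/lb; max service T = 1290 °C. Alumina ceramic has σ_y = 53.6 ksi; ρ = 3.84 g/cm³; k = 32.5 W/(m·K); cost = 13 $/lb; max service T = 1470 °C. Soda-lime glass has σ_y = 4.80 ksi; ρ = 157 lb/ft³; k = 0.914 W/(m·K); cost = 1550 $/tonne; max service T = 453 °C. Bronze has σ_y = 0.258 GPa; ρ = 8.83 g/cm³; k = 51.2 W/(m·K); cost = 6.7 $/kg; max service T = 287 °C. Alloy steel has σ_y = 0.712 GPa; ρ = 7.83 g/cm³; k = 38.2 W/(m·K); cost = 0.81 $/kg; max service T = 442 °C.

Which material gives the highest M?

Screen on constraints: k ≥ 26.6 W/(m·K); cost ≤ 18 $/kg; max service T ≥ 190 °C. Survivors: bronze, alloy steel.
In SI units:
  bronze: σ_y = 258.0 MPa, ρ = 8830 kg/m³
  alloy steel: σ_y = 712.0 MPa, ρ = 7830 kg/m³
  alloy steel: M = 10.2×10⁻³
  bronze: M = 4.59×10⁻³
Alloy steel has the largest M.

alloy steel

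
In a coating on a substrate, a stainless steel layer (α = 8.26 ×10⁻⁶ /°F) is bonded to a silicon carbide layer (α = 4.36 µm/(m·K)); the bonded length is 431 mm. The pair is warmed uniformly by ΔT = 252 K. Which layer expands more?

stainless steel

stainless steel: α = 8.26×10⁻⁶/°F × 9/5 = 14.9×10⁻⁶/K.
α(stainless steel) = 14.9×10⁻⁶/K vs α(silicon carbide) = 4.36×10⁻⁶/K.
Higher α expands more for the same ΔT: stainless steel.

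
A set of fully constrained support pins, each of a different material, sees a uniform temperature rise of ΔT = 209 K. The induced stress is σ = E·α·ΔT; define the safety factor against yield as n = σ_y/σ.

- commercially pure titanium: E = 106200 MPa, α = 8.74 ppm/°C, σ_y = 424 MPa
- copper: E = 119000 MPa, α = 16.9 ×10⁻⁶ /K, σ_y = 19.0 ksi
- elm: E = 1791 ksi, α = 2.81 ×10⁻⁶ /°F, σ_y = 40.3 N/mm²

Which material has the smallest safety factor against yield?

Per material, after unit conversion:
  commercially pure titanium: E = 106.2, α = 8.74, σ_y = 424.0 → σ = 194 MPa, n = 2.19
  copper: E = 119.0, α = 16.9, σ_y = 131.0 → σ = 420 MPa, n = 0.312
  elm: E = 12.35, α = 5.06, σ_y = 40.30 → σ = 13.1 MPa, n = 3.09
Copper has the lowest safety factor, n = 0.312.

copper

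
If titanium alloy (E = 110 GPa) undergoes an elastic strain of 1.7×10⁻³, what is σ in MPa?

σ = E·ε = 110000 MPa × 1.7×10⁻³ = 187 MPa.

187 MPa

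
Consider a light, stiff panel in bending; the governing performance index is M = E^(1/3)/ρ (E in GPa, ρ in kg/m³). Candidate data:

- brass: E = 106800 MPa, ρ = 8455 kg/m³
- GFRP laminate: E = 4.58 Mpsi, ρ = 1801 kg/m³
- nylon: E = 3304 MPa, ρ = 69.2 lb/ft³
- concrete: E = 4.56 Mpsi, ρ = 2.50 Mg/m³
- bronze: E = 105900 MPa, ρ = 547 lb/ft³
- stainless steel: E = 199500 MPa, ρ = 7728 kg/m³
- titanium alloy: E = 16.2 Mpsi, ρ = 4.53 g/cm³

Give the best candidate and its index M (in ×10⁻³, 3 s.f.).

Putting every candidate on a common basis:
  brass: E = 106.8 GPa, ρ = 8455 kg/m³
  GFRP laminate: E = 31.58 GPa, ρ = 1801 kg/m³
  nylon: E = 3.304 GPa, ρ = 1108 kg/m³
  concrete: E = 31.44 GPa, ρ = 2500 kg/m³
  bronze: E = 105.9 GPa, ρ = 8762 kg/m³
  stainless steel: E = 199.5 GPa, ρ = 7728 kg/m³
  titanium alloy: E = 111.7 GPa, ρ = 4530 kg/m³
  GFRP laminate: M = 1.76×10⁻³
  nylon: M = 1.34×10⁻³
  concrete: M = 1.26×10⁻³
  titanium alloy: M = 1.06×10⁻³
  stainless steel: M = 0.756×10⁻³
  brass: M = 0.561×10⁻³
  bronze: M = 0.540×10⁻³
GFRP laminate has the largest M.

GFRP laminate, M = 1.76×10⁻³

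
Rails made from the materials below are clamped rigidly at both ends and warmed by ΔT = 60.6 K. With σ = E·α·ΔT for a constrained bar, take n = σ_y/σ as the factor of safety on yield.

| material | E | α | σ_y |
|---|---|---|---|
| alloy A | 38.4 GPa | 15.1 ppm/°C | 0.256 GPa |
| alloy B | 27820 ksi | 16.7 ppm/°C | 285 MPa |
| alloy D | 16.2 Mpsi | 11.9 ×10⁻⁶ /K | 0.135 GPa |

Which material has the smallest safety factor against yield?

With everything in SI (GPa, ×10⁻⁶/K, MPa):
  alloy A: E = 38.40, α = 15.1, σ_y = 256.0 → σ = 35.1 MPa, n = 7.29
  alloy B: E = 191.8, α = 16.7, σ_y = 285.0 → σ = 194 MPa, n = 1.47
  alloy D: E = 111.7, α = 11.9, σ_y = 135.0 → σ = 80.5 MPa, n = 1.68
Alloy B has the lowest safety factor, n = 1.47.

alloy B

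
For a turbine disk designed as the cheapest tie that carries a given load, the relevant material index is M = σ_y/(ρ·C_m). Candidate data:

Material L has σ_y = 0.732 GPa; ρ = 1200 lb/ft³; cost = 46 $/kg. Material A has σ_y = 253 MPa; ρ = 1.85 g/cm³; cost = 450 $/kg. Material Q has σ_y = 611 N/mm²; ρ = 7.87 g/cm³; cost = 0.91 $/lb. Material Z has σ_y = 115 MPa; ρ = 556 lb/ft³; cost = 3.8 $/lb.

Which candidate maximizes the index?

Convert each candidate to consistent units, then evaluate M:
  material L: σ_y = 732.0 MPa, ρ = 19220 kg/m³, cost = 46.00 $/kg
  material A: σ_y = 253.0 MPa, ρ = 1850 kg/m³, cost = 450.0 $/kg
  material Q: σ_y = 611.0 MPa, ρ = 7870 kg/m³, cost = 2.006 $/kg
  material Z: σ_y = 115.0 MPa, ρ = 8906 kg/m³, cost = 8.377 $/kg
  material Q: M = 38.7 kN·m per $
  material Z: M = 1.54 kN·m per $
  material L: M = 0.828 kN·m per $
  material A: M = 0.304 kN·m per $
Material Q ranks first.

material Q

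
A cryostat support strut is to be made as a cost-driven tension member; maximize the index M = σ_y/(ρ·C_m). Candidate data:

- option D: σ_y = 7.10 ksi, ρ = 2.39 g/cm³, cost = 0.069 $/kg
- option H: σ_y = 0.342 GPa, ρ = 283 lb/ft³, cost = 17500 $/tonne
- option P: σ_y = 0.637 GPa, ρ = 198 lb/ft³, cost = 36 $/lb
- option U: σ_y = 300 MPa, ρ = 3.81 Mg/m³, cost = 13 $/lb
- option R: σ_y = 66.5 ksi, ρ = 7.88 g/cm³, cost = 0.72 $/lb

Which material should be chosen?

Convert each candidate to consistent units, then evaluate M:
  option D: σ_y = 48.95 MPa, ρ = 2390 kg/m³, cost = 0.06900 $/kg
  option H: σ_y = 342.0 MPa, ρ = 4533 kg/m³, cost = 17.50 $/kg
  option P: σ_y = 637.0 MPa, ρ = 3172 kg/m³, cost = 79.37 $/kg
  option U: σ_y = 300.0 MPa, ρ = 3810 kg/m³, cost = 28.66 $/kg
  option R: σ_y = 458.5 MPa, ρ = 7880 kg/m³, cost = 1.587 $/kg
  option D: M = 297 kN·m per $
  option R: M = 36.7 kN·m per $
  option H: M = 4.31 kN·m per $
  option U: M = 2.75 kN·m per $
  option P: M = 2.53 kN·m per $
The maximum is for option D.

option D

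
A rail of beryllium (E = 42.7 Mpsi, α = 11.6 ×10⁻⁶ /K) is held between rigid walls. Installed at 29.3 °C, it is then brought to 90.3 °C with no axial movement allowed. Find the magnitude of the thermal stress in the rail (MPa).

208 MPa

E = 42.7 Mpsi = 294.4 GPa.
ΔT = 61.00 K. Constrained thermal stress σ = E·α·ΔT = 294.4×10³ MPa × 11.6×10⁻⁶ × 61.00 = 208 MPa (compressive).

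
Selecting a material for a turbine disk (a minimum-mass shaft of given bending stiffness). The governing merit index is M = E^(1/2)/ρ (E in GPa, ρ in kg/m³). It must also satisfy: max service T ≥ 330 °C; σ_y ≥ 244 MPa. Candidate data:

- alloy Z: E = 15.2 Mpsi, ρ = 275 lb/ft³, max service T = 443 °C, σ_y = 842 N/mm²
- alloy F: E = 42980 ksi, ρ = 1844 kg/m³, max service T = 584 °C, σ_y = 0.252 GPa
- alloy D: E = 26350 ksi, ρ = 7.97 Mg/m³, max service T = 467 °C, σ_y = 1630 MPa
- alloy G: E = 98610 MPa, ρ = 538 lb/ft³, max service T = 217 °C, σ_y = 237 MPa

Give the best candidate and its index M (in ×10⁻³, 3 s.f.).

Screen on constraints: max service T ≥ 330 °C; σ_y ≥ 244 MPa. Survivors: alloy Z, alloy F, alloy D.
Putting every candidate on a common basis:
  alloy Z: E = 104.8 GPa, ρ = 4405 kg/m³
  alloy F: E = 296.3 GPa, ρ = 1844 kg/m³
  alloy D: E = 181.7 GPa, ρ = 7970 kg/m³
  alloy F: M = 9.34×10⁻³
  alloy Z: M = 2.32×10⁻³
  alloy D: M = 1.69×10⁻³
Alloy F has the largest M.

alloy F, M = 9.34×10⁻³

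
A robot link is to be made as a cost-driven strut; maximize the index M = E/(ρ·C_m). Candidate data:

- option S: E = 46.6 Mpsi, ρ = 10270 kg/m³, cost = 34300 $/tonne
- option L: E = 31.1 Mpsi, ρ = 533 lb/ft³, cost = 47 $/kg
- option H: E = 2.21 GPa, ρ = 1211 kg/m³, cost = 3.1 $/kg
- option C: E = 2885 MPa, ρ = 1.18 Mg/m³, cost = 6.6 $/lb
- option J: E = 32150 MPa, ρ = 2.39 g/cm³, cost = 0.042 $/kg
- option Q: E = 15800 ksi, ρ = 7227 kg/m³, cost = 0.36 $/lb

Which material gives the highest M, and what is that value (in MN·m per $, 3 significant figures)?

option J, M = 320 MN·m per $

Normalizing units and computing the index:
  option S: E = 321.3 GPa, ρ = 10270 kg/m³, cost = 34.30 $/kg
  option L: E = 214.4 GPa, ρ = 8538 kg/m³, cost = 47.00 $/kg
  option H: E = 2.210 GPa, ρ = 1211 kg/m³, cost = 3.100 $/kg
  option C: E = 2.885 GPa, ρ = 1180 kg/m³, cost = 14.55 $/kg
  option J: E = 32.15 GPa, ρ = 2390 kg/m³, cost = 0.04200 $/kg
  option Q: E = 108.9 GPa, ρ = 7227 kg/m³, cost = 0.7937 $/kg
  option J: M = 320 MN·m per $
  option Q: M = 19.0 MN·m per $
  option S: M = 0.912 MN·m per $
  option H: M = 0.589 MN·m per $
  option L: M = 0.534 MN·m per $
  option C: M = 0.168 MN·m per $
Option J has the largest M.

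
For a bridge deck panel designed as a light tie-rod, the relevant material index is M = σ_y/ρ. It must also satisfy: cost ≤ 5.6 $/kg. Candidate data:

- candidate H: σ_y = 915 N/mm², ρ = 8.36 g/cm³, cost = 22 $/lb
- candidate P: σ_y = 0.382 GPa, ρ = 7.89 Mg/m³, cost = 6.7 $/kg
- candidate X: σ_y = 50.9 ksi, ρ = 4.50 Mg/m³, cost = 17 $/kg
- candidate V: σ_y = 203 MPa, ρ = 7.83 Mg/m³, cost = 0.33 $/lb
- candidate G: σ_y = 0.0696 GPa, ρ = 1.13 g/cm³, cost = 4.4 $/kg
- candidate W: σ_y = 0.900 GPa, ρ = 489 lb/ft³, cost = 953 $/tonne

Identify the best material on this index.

Screen on constraints: cost ≤ 5.6 $/kg. Survivors: candidate V, candidate G, candidate W.
Convert each candidate to consistent units, then evaluate M:
  candidate V: σ_y = 203.0 MPa, ρ = 7830 kg/m³
  candidate G: σ_y = 69.60 MPa, ρ = 1130 kg/m³
  candidate W: σ_y = 900.0 MPa, ρ = 7833 kg/m³
  candidate W: M = 115 kN·m/kg
  candidate G: M = 61.6 kN·m/kg
  candidate V: M = 25.9 kN·m/kg
The maximum is for candidate W.

candidate W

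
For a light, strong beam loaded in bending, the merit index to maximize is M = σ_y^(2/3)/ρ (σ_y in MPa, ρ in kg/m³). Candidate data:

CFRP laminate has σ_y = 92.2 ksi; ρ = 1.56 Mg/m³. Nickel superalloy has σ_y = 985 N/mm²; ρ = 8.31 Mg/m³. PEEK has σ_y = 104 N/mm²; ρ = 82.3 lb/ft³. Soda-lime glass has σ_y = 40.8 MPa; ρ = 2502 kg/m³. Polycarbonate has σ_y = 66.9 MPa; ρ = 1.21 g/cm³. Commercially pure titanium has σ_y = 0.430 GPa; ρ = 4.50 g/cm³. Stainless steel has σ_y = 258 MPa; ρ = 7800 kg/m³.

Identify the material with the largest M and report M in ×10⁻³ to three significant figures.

CFRP laminate, M = 47.4×10⁻³

Convert each candidate to consistent units, then evaluate M:
  CFRP laminate: σ_y = 635.7 MPa, ρ = 1560 kg/m³
  nickel superalloy: σ_y = 985.0 MPa, ρ = 8310 kg/m³
  PEEK: σ_y = 104.0 MPa, ρ = 1318 kg/m³
  soda-lime glass: σ_y = 40.80 MPa, ρ = 2502 kg/m³
  polycarbonate: σ_y = 66.90 MPa, ρ = 1210 kg/m³
  commercially pure titanium: σ_y = 430.0 MPa, ρ = 4500 kg/m³
  stainless steel: σ_y = 258.0 MPa, ρ = 7800 kg/m³
  CFRP laminate: M = 47.4×10⁻³
  PEEK: M = 16.8×10⁻³
  polycarbonate: M = 13.6×10⁻³
  commercially pure titanium: M = 12.7×10⁻³
  nickel superalloy: M = 11.9×10⁻³
  stainless steel: M = 5.20×10⁻³
  soda-lime glass: M = 4.74×10⁻³
Highest index: CFRP laminate.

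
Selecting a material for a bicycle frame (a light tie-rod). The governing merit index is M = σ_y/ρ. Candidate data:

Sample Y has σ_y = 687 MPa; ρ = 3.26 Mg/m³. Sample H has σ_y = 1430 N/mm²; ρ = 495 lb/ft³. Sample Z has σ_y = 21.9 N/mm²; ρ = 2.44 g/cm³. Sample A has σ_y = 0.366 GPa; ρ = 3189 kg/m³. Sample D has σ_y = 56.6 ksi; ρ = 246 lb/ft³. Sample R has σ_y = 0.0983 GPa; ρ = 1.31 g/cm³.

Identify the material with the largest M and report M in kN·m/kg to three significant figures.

Putting every candidate on a common basis:
  sample Y: σ_y = 687.0 MPa, ρ = 3260 kg/m³
  sample H: σ_y = 1430 MPa, ρ = 7929 kg/m³
  sample Z: σ_y = 21.90 MPa, ρ = 2440 kg/m³
  sample A: σ_y = 366.0 MPa, ρ = 3189 kg/m³
  sample D: σ_y = 390.2 MPa, ρ = 3941 kg/m³
  sample R: σ_y = 98.30 MPa, ρ = 1310 kg/m³
  sample Y: M = 211 kN·m/kg
  sample H: M = 180 kN·m/kg
  sample A: M = 115 kN·m/kg
  sample D: M = 99.0 kN·m/kg
  sample R: M = 75.0 kN·m/kg
  sample Z: M = 8.98 kN·m/kg
The maximum is for sample Y.

sample Y, M = 211 kN·m/kg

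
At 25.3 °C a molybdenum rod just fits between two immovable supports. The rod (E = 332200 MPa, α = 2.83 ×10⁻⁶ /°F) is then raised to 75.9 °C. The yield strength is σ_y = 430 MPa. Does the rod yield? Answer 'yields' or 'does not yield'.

E = 332200 MPa = 332.2 GPa.
α = 2.83×10⁻⁶/°F × 9/5 = 5.09×10⁻⁶/K.
ΔT = 50.60 K. Constrained thermal stress σ = E·α·ΔT = 332.2×10³ MPa × 5.09×10⁻⁶ × 50.60 = 85.6 MPa (compressive).
Compare to σ_y = 430 MPa: σ < σ_y, so it does not yield.

does not yield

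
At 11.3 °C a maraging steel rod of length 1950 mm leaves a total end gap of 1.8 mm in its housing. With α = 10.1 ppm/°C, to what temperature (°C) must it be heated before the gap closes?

103 °C

α·L₀·ΔT = 1.8 mm ⇒ ΔT = 1.8 / (10.1×10⁻⁶ × 1950.0) = 91.39 K.
T = 11.3 + 91.39 = 102.7 °C.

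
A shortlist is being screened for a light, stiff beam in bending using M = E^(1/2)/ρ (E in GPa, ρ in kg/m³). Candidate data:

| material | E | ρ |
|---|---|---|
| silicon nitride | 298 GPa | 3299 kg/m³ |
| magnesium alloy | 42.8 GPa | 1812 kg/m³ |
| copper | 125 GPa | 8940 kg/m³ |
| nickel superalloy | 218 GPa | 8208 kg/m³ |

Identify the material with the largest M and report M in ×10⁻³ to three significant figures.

Evaluate M for each candidate:
  silicon nitride: M = 5.23×10⁻³
  magnesium alloy: M = 3.61×10⁻³
  nickel superalloy: M = 1.80×10⁻³
  copper: M = 1.25×10⁻³
Highest index: silicon nitride.

silicon nitride, M = 5.23×10⁻³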